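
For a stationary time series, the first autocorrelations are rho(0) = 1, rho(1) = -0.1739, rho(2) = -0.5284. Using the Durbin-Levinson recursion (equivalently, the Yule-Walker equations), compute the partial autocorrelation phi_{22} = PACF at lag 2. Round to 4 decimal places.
\phi_{22} = -0.5761

The PACF at lag k is phi_{kk}, the last component of the solution
to the Yule-Walker system G_k phi = r_k where
  (G_k)_{ij} = rho(|i - j|), (r_k)_i = rho(i), i,j = 1..k.
Equivalently, Durbin-Levinson gives phi_{kk} iteratively:
  phi_{11} = rho(1)
  phi_{kk} = [rho(k) - sum_{j=1..k-1} phi_{k-1,j} rho(k-j)]
            / [1 - sum_{j=1..k-1} phi_{k-1,j} rho(j)],
  phi_{k,j} = phi_{k-1,j} - phi_{kk} phi_{k-1,k-j},  j = 1..k-1.
Step k = 1:
  phi_11 = rho(1) = -0.1739.
Step k = 2:
  phi_22 = [rho(2) - phi_11 rho(1)] / [1 - phi_11 rho(1)] = [-0.5284 - (-0.1739)(-0.1739)] / [1 - (-0.1739)(-0.1739)]
         = -0.55864121 / 0.96975879 = -0.5761.
Therefore phi_{22} = -0.5761.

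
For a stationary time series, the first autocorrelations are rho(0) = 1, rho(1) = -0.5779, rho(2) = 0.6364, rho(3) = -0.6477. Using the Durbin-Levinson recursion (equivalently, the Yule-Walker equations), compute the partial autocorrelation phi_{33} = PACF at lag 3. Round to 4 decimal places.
\phi_{33} = -0.3490

The PACF at lag k is phi_{kk}, the last component of the solution
to the Yule-Walker system G_k phi = r_k where
  (G_k)_{ij} = rho(|i - j|), (r_k)_i = rho(i), i,j = 1..k.
Equivalently, Durbin-Levinson gives phi_{kk} iteratively:
  phi_{11} = rho(1)
  phi_{kk} = [rho(k) - sum_{j=1..k-1} phi_{k-1,j} rho(k-j)]
            / [1 - sum_{j=1..k-1} phi_{k-1,j} rho(j)],
  phi_{k,j} = phi_{k-1,j} - phi_{kk} phi_{k-1,k-j},  j = 1..k-1.
Step k = 1:
  phi_11 = rho(1) = -0.5779.
Step k = 2:
  phi_22 = [rho(2) - phi_11 rho(1)] / [1 - phi_11 rho(1)] = [0.6364 - (-0.5779)(-0.5779)] / [1 - (-0.5779)(-0.5779)]
         = 0.30243159 / 0.66603159 = 0.45408.
  Update: phi_21 = phi_11 - phi_22 phi_11 = -0.5779 - (0.45408)(-0.5779) = -0.315487.
Step k = 3:
  phi_33 = [rho(3) - phi_21 rho(2) - phi_22 rho(1)] / [1 - phi_21 rho(1) - phi_22 rho(2)]
    numerator   = -0.6477 - (-0.315487)(0.6364) - (0.45408)(-0.5779) = -0.18451115
    denominator = 1 - (-0.315487)(-0.5779) - (0.45408)(0.6364) = 0.52870347
  phi_33 = -0.18451115 / 0.52870347 = -0.349.
Therefore phi_{33} = -0.3490.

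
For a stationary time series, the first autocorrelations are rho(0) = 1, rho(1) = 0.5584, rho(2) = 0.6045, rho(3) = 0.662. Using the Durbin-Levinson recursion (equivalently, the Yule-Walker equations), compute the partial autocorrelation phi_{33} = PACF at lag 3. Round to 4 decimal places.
\phi_{33} = 0.4089

The PACF at lag k is phi_{kk}, the last component of the solution
to the Yule-Walker system G_k phi = r_k where
  (G_k)_{ij} = rho(|i - j|), (r_k)_i = rho(i), i,j = 1..k.
Equivalently, Durbin-Levinson gives phi_{kk} iteratively:
  phi_{11} = rho(1)
  phi_{kk} = [rho(k) - sum_{j=1..k-1} phi_{k-1,j} rho(k-j)]
            / [1 - sum_{j=1..k-1} phi_{k-1,j} rho(j)],
  phi_{k,j} = phi_{k-1,j} - phi_{kk} phi_{k-1,k-j},  j = 1..k-1.
Step k = 1:
  phi_11 = rho(1) = 0.5584.
Step k = 2:
  phi_22 = [rho(2) - phi_11 rho(1)] / [1 - phi_11 rho(1)] = [0.6045 - (0.5584)(0.5584)] / [1 - (0.5584)(0.5584)]
         = 0.29268944 / 0.68818944 = 0.425304.
  Update: phi_21 = phi_11 - phi_22 phi_11 = 0.5584 - (0.425304)(0.5584) = 0.32091.
Step k = 3:
  phi_33 = [rho(3) - phi_21 rho(2) - phi_22 rho(1)] / [1 - phi_21 rho(1) - phi_22 rho(2)]
    numerator   = 0.662 - (0.32091)(0.6045) - (0.425304)(0.5584) = 0.23052009
    denominator = 1 - (0.32091)(0.5584) - (0.425304)(0.6045) = 0.56370757
  phi_33 = 0.23052009 / 0.56370757 = 0.4089.
Therefore phi_{33} = 0.4089.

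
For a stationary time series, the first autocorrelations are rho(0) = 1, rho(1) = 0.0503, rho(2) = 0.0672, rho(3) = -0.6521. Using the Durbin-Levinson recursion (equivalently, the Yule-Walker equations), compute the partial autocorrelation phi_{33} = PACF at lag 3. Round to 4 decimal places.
\phi_{33} = -0.6630

The PACF at lag k is phi_{kk}, the last component of the solution
to the Yule-Walker system G_k phi = r_k where
  (G_k)_{ij} = rho(|i - j|), (r_k)_i = rho(i), i,j = 1..k.
Equivalently, Durbin-Levinson gives phi_{kk} iteratively:
  phi_{11} = rho(1)
  phi_{kk} = [rho(k) - sum_{j=1..k-1} phi_{k-1,j} rho(k-j)]
            / [1 - sum_{j=1..k-1} phi_{k-1,j} rho(j)],
  phi_{k,j} = phi_{k-1,j} - phi_{kk} phi_{k-1,k-j},  j = 1..k-1.
Step k = 1:
  phi_11 = rho(1) = 0.0503.
Step k = 2:
  phi_22 = [rho(2) - phi_11 rho(1)] / [1 - phi_11 rho(1)] = [0.0672 - (0.0503)(0.0503)] / [1 - (0.0503)(0.0503)]
         = 0.06466991 / 0.99746991 = 0.064834.
  Update: phi_21 = phi_11 - phi_22 phi_11 = 0.0503 - (0.064834)(0.0503) = 0.047039.
Step k = 3:
  phi_33 = [rho(3) - phi_21 rho(2) - phi_22 rho(1)] / [1 - phi_21 rho(1) - phi_22 rho(2)]
    numerator   = -0.6521 - (0.047039)(0.0672) - (0.064834)(0.0503) = -0.65852216
    denominator = 1 - (0.047039)(0.0503) - (0.064834)(0.0672) = 0.9932771
  phi_33 = -0.65852216 / 0.9932771 = -0.663.
Therefore phi_{33} = -0.6630.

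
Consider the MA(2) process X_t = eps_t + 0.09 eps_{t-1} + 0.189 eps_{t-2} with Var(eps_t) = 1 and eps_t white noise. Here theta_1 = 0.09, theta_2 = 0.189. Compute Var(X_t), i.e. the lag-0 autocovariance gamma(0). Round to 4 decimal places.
\gamma(0) = 1.0438

For an MA(q) process X_t = eps_t + sum_i theta_i eps_{t-i} with
Var(eps_t) = sigma^2, the variance is
  gamma(0) = sigma^2 * (1 + sum_i theta_i^2).
  sum_i theta_i^2 = (0.09)^2 + (0.189)^2 = 0.0081 + 0.035721 = 0.043821.
  gamma(0) = 1 * (1 + 0.043821) = 1 * 1.043821 = 1.043821, which rounds to 1.0438.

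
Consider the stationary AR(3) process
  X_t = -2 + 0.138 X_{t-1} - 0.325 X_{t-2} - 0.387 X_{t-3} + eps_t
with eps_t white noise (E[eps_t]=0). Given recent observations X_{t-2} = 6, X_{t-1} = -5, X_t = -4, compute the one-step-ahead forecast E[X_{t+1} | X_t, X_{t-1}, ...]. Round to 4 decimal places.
E[X_{t+1} \mid \mathcal F_t] = -3.2490

For an AR(p) model X_t = c + sum_i phi_i X_{t-i} + eps_t, the
one-step-ahead conditional mean is
  E[X_{t+1} | X_t, ...] = c + sum_i phi_i X_{t+1-i}.
Substitute known values:
  E[X_{t+1} | ...] = -2 + (0.138) * (-4) + (-0.325) * (-5) + (-0.387) * (6)
                   = -3.2490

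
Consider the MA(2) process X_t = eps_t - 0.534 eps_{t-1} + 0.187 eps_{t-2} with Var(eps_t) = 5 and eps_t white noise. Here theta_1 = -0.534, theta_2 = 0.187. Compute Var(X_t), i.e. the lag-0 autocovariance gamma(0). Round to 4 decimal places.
\gamma(0) = 6.6006

For an MA(q) process X_t = eps_t + sum_i theta_i eps_{t-i} with
Var(eps_t) = sigma^2, the variance is
  gamma(0) = sigma^2 * (1 + sum_i theta_i^2).
  sum_i theta_i^2 = (-0.534)^2 + (0.187)^2 = 0.285156 + 0.034969 = 0.320125.
  gamma(0) = 5 * (1 + 0.320125) = 5 * 1.320125 = 6.600625, which rounds to 6.6006.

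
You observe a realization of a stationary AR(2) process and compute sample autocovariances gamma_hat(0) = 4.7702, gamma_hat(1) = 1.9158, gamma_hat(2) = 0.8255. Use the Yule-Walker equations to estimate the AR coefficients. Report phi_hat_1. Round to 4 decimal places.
\hat\phi_{1} = 0.3960

The Yule-Walker equations for an AR(p) process read, in matrix form,
  Gamma_p phi = r_p,   with   (Gamma_p)_{ij} = gamma(|i - j|),
                       (r_p)_i = gamma(i),   i,j = 1..p.
Substitute the sample gammas (Toeplitz matrix and right-hand side of size 2):
  Gamma_p = [[4.7702, 1.9158], [1.9158, 4.7702]]
  r_p     = [1.9158, 0.8255]
Written out:
  4.7702 phi_1 + 1.9158 phi_2 = 1.9158
  1.9158 phi_1 + 4.7702 phi_2 = 0.8255
Solve by Cramer's rule:
  det = gamma(0)^2 - gamma(1)^2 = (4.7702)^2 - (1.9158)^2 = 22.75480804 - 3.67028964 = 19.0845184
  phi_hat_1 = [gamma(1) gamma(0) - gamma(1) gamma(2)] / det = [(1.9158)(4.7702) - (1.9158)(0.8255)] / 19.0845184 = 7.55725626 / 19.0845184 = 0.396
  phi_hat_2 = [gamma(0) gamma(2) - gamma(1)^2] / det = [(4.7702)(0.8255) - (1.9158)^2] / 19.0845184 = 0.26751046 / 19.0845184 = 0.014
So phi_hat = [0.3960, 0.0140].
Therefore phi_hat_1 = 0.3960.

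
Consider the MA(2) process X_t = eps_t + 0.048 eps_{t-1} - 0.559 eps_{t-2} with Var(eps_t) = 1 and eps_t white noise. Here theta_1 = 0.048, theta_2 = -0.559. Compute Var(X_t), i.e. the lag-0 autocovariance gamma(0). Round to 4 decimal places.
\gamma(0) = 1.3148

For an MA(q) process X_t = eps_t + sum_i theta_i eps_{t-i} with
Var(eps_t) = sigma^2, the variance is
  gamma(0) = sigma^2 * (1 + sum_i theta_i^2).
  sum_i theta_i^2 = (0.048)^2 + (-0.559)^2 = 0.002304 + 0.312481 = 0.314785.
  gamma(0) = 1 * (1 + 0.314785) = 1 * 1.314785 = 1.314785, which rounds to 1.3148.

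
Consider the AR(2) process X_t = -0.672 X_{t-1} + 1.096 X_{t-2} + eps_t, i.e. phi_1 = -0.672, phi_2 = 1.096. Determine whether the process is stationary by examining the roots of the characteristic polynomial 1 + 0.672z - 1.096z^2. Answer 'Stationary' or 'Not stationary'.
\text{Not stationary}

The AR(p) characteristic polynomial is P(z) = 1 + 0.672z - 1.096z^2.
Stationarity requires all roots to lie outside the unit circle, i.e. |z| > 1 for every root.
Set 1 + (0.672) z + (-1.096) z^2 = 0, i.e. a z^2 + b z + c = 0 with a = -1.096, b = 0.672, c = 1.
Discriminant D = b^2 - 4ac = (0.672)^2 - 4*(-1.096)*1 = 0.451584 - (-4.384) = 4.835584.
D >= 0, so the roots are real: z = (-b +/- sqrt(D)) / (2a) = (-0.672 +/- 2.198996) / (-2.192).
  z_1 = (-0.672 + 2.198996) / (-2.192) = -0.6966,   |z_1| = 0.6966.
  z_2 = (-0.672 - 2.198996) / (-2.192) = 1.3098,   |z_2| = 1.3098.
Moduli of all roots: 0.6966, 1.3098.
All moduli strictly greater than 1? No.
Verdict: Not stationary.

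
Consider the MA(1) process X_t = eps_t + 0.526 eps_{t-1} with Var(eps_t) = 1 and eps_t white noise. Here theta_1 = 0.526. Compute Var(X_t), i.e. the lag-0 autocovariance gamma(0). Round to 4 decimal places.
\gamma(0) = 1.2767

For an MA(q) process X_t = eps_t + sum_i theta_i eps_{t-i} with
Var(eps_t) = sigma^2, the variance is
  gamma(0) = sigma^2 * (1 + sum_i theta_i^2).
  sum_i theta_i^2 = (0.526)^2 = 0.276676.
  gamma(0) = 1 * (1 + 0.276676) = 1 * 1.276676 = 1.276676, which rounds to 1.2767.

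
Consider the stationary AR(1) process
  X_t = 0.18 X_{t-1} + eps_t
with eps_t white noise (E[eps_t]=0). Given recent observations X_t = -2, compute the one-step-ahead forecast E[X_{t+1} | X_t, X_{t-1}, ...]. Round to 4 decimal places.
E[X_{t+1} \mid \mathcal F_t] = -0.3600

For an AR(p) model X_t = c + sum_i phi_i X_{t-i} + eps_t, the
one-step-ahead conditional mean is
  E[X_{t+1} | X_t, ...] = c + sum_i phi_i X_{t+1-i}.
Substitute known values:
  E[X_{t+1} | ...] = (0.18) * (-2)
                   = -0.3600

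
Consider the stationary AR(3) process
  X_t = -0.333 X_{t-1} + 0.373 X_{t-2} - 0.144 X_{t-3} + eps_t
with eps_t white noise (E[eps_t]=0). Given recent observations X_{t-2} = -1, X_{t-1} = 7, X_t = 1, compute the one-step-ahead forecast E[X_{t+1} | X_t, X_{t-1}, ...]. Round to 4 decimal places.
E[X_{t+1} \mid \mathcal F_t] = 2.4220

For an AR(p) model X_t = c + sum_i phi_i X_{t-i} + eps_t, the
one-step-ahead conditional mean is
  E[X_{t+1} | X_t, ...] = c + sum_i phi_i X_{t+1-i}.
Substitute known values:
  E[X_{t+1} | ...] = (-0.333) * (1) + (0.373) * (7) + (-0.144) * (-1)
                   = 2.4220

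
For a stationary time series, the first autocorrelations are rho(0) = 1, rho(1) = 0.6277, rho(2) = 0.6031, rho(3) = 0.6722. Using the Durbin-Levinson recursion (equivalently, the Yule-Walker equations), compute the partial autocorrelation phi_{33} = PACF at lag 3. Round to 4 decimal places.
\phi_{33} = 0.3890

The PACF at lag k is phi_{kk}, the last component of the solution
to the Yule-Walker system G_k phi = r_k where
  (G_k)_{ij} = rho(|i - j|), (r_k)_i = rho(i), i,j = 1..k.
Equivalently, Durbin-Levinson gives phi_{kk} iteratively:
  phi_{11} = rho(1)
  phi_{kk} = [rho(k) - sum_{j=1..k-1} phi_{k-1,j} rho(k-j)]
            / [1 - sum_{j=1..k-1} phi_{k-1,j} rho(j)],
  phi_{k,j} = phi_{k-1,j} - phi_{kk} phi_{k-1,k-j},  j = 1..k-1.
Step k = 1:
  phi_11 = rho(1) = 0.6277.
Step k = 2:
  phi_22 = [rho(2) - phi_11 rho(1)] / [1 - phi_11 rho(1)] = [0.6031 - (0.6277)(0.6277)] / [1 - (0.6277)(0.6277)]
         = 0.20909271 / 0.60599271 = 0.345042.
  Update: phi_21 = phi_11 - phi_22 phi_11 = 0.6277 - (0.345042)(0.6277) = 0.411117.
Step k = 3:
  phi_33 = [rho(3) - phi_21 rho(2) - phi_22 rho(1)] / [1 - phi_21 rho(1) - phi_22 rho(2)]
    numerator   = 0.6722 - (0.411117)(0.6031) - (0.345042)(0.6277) = 0.20767248
    denominator = 1 - (0.411117)(0.6277) - (0.345042)(0.6031) = 0.53384702
  phi_33 = 0.20767248 / 0.53384702 = 0.389.
Therefore phi_{33} = 0.3890.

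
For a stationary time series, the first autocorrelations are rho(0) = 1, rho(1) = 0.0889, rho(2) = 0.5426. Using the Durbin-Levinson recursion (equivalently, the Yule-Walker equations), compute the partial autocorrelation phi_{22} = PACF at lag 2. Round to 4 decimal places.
\phi_{22} = 0.5390

The PACF at lag k is phi_{kk}, the last component of the solution
to the Yule-Walker system G_k phi = r_k where
  (G_k)_{ij} = rho(|i - j|), (r_k)_i = rho(i), i,j = 1..k.
Equivalently, Durbin-Levinson gives phi_{kk} iteratively:
  phi_{11} = rho(1)
  phi_{kk} = [rho(k) - sum_{j=1..k-1} phi_{k-1,j} rho(k-j)]
            / [1 - sum_{j=1..k-1} phi_{k-1,j} rho(j)],
  phi_{k,j} = phi_{k-1,j} - phi_{kk} phi_{k-1,k-j},  j = 1..k-1.
Step k = 1:
  phi_11 = rho(1) = 0.0889.
Step k = 2:
  phi_22 = [rho(2) - phi_11 rho(1)] / [1 - phi_11 rho(1)] = [0.5426 - (0.0889)(0.0889)] / [1 - (0.0889)(0.0889)]
         = 0.53469679 / 0.99209679 = 0.539.
Therefore phi_{22} = 0.5390.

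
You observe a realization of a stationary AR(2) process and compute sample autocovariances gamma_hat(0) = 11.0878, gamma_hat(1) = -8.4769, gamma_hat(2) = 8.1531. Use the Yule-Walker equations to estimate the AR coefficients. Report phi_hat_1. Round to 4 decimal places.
\hat\phi_{1} = -0.4870

The Yule-Walker equations for an AR(p) process read, in matrix form,
  Gamma_p phi = r_p,   with   (Gamma_p)_{ij} = gamma(|i - j|),
                       (r_p)_i = gamma(i),   i,j = 1..p.
Substitute the sample gammas (Toeplitz matrix and right-hand side of size 2):
  Gamma_p = [[11.0878, -8.4769], [-8.4769, 11.0878]]
  r_p     = [-8.4769, 8.1531]
Written out:
  11.0878 phi_1 - 8.4769 phi_2 = -8.4769
  -8.4769 phi_1 + 11.0878 phi_2 = 8.1531
Solve by Cramer's rule:
  det = gamma(0)^2 - gamma(1)^2 = (11.0878)^2 - (-8.4769)^2 = 122.93930884 - 71.85783361 = 51.08147523
  phi_hat_1 = [gamma(1) gamma(0) - gamma(1) gamma(2)] / det = [(-8.4769)(11.0878) - (-8.4769)(8.1531)] / 51.08147523 = -24.87715843 / 51.08147523 = -0.487
  phi_hat_2 = [gamma(0) gamma(2) - gamma(1)^2] / det = [(11.0878)(8.1531) - (-8.4769)^2] / 51.08147523 = 18.54210857 / 51.08147523 = 0.363
So phi_hat = [-0.4870, 0.3630].
Therefore phi_hat_1 = -0.4870.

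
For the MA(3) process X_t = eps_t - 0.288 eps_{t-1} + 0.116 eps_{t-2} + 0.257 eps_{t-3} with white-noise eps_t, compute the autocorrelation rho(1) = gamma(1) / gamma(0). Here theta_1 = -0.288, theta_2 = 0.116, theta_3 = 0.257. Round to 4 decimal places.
\rho(1) = -0.2508

For an MA(q) process with theta_0 = 1, the autocovariance is
  gamma(k) = sigma^2 * sum_{i=0..q-k} theta_i * theta_{i+k},
and rho(k) = gamma(k) / gamma(0). Sigma^2 cancels.
  numerator   = (1)*(-0.288) + (-0.288)*(0.116) + (0.116)*(0.257) = -0.291596.
  denominator = (1)^2 + (-0.288)^2 + (0.116)^2 + (0.257)^2 = 1.162449.
  rho(1) = -0.291596 / 1.162449 = -0.2508.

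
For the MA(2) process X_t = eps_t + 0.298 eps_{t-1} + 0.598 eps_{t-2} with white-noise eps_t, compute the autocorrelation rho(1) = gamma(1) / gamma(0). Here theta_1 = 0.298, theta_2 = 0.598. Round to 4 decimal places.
\rho(1) = 0.3292

For an MA(q) process with theta_0 = 1, the autocovariance is
  gamma(k) = sigma^2 * sum_{i=0..q-k} theta_i * theta_{i+k},
and rho(k) = gamma(k) / gamma(0). Sigma^2 cancels.
  numerator   = (1)*(0.298) + (0.298)*(0.598) = 0.476204.
  denominator = (1)^2 + (0.298)^2 + (0.598)^2 = 1.446408.
  rho(1) = 0.476204 / 1.446408 = 0.3292.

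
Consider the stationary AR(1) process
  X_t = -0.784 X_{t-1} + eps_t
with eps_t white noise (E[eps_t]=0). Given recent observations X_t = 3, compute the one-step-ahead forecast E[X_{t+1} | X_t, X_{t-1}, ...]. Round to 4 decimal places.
E[X_{t+1} \mid \mathcal F_t] = -2.3520

For an AR(p) model X_t = c + sum_i phi_i X_{t-i} + eps_t, the
one-step-ahead conditional mean is
  E[X_{t+1} | X_t, ...] = c + sum_i phi_i X_{t+1-i}.
Substitute known values:
  E[X_{t+1} | ...] = (-0.784) * (3)
                   = -2.3520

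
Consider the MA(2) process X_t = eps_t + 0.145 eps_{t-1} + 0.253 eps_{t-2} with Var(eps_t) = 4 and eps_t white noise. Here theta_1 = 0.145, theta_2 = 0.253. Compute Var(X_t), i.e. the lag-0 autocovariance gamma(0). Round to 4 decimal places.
\gamma(0) = 4.3401

For an MA(q) process X_t = eps_t + sum_i theta_i eps_{t-i} with
Var(eps_t) = sigma^2, the variance is
  gamma(0) = sigma^2 * (1 + sum_i theta_i^2).
  sum_i theta_i^2 = (0.145)^2 + (0.253)^2 = 0.021025 + 0.064009 = 0.085034.
  gamma(0) = 4 * (1 + 0.085034) = 4 * 1.085034 = 4.340136, which rounds to 4.3401.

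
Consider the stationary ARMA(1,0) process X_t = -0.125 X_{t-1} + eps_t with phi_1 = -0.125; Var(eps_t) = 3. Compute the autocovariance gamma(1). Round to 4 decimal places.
\gamma(1) = -0.3810

Multiply the model equation by X_{t-k} and take expectations. With theta_0 = psi_0 = 1 and psi_j the MA(infinity) weights, this gives
  gamma(k) - sum_i phi_i gamma(k-i) = c_k,
  c_k = sigma^2 * sum_{j=k..q} theta_j psi_{j-k}   (c_k = 0 for k > q),
using gamma(-m) = gamma(m).
Pure AR (q = 0): c_0 = sigma^2 = 3, c_k = 0 for k >= 1.
Equations for k = 0 and k = 1 (AR order 1):
  gamma(0) = phi_1 gamma(1) + c_0
  gamma(1) = phi_1 gamma(0) + c_1
Substituting the second into the first: gamma(0) (1 - phi_1^2) = c_0 + phi_1 c_1, so
  gamma(0) = c_0 / (1 - phi_1^2) = 3 / (1 - (-0.125)^2) = 3 / 0.984375 = 3.047619.
  gamma(1) = phi_1 gamma(0) = (-0.125)(3.047619) = -0.380952.
Therefore gamma(1) = -0.3810 (to 4 decimal places).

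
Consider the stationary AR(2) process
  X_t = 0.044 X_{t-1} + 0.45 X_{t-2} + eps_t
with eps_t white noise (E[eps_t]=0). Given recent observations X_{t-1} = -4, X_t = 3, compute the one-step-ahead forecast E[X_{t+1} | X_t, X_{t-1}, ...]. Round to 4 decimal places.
E[X_{t+1} \mid \mathcal F_t] = -1.6680

For an AR(p) model X_t = c + sum_i phi_i X_{t-i} + eps_t, the
one-step-ahead conditional mean is
  E[X_{t+1} | X_t, ...] = c + sum_i phi_i X_{t+1-i}.
Substitute known values:
  E[X_{t+1} | ...] = (0.044) * (3) + (0.45) * (-4)
                   = -1.6680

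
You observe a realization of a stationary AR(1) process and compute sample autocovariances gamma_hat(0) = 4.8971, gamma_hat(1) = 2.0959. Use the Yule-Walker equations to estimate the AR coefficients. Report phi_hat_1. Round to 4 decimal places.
\hat\phi_{1} = 0.4280

The Yule-Walker equations for an AR(p) process read, in matrix form,
  Gamma_p phi = r_p,   with   (Gamma_p)_{ij} = gamma(|i - j|),
                       (r_p)_i = gamma(i),   i,j = 1..p.
Substitute the sample gammas (Toeplitz matrix and right-hand side of size 1):
  Gamma_p = [[4.8971]]
  r_p     = [2.0959]
With p = 1 this is the single equation gamma(0) phi_1 = gamma(1):
  phi_hat_1 = gamma(1) / gamma(0) = 2.0959 / 4.8971 = 0.4280.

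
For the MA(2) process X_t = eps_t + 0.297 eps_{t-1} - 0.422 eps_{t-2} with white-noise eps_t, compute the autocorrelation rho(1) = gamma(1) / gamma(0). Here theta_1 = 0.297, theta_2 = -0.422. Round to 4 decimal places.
\rho(1) = 0.1356

For an MA(q) process with theta_0 = 1, the autocovariance is
  gamma(k) = sigma^2 * sum_{i=0..q-k} theta_i * theta_{i+k},
and rho(k) = gamma(k) / gamma(0). Sigma^2 cancels.
  numerator   = (1)*(0.297) + (0.297)*(-0.422) = 0.171666.
  denominator = (1)^2 + (0.297)^2 + (-0.422)^2 = 1.266293.
  rho(1) = 0.171666 / 1.266293 = 0.1356.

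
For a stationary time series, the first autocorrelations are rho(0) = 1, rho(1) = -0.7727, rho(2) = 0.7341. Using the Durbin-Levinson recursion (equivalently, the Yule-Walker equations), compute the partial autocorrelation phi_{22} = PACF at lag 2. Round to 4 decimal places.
\phi_{22} = 0.3401

The PACF at lag k is phi_{kk}, the last component of the solution
to the Yule-Walker system G_k phi = r_k where
  (G_k)_{ij} = rho(|i - j|), (r_k)_i = rho(i), i,j = 1..k.
Equivalently, Durbin-Levinson gives phi_{kk} iteratively:
  phi_{11} = rho(1)
  phi_{kk} = [rho(k) - sum_{j=1..k-1} phi_{k-1,j} rho(k-j)]
            / [1 - sum_{j=1..k-1} phi_{k-1,j} rho(j)],
  phi_{k,j} = phi_{k-1,j} - phi_{kk} phi_{k-1,k-j},  j = 1..k-1.
Step k = 1:
  phi_11 = rho(1) = -0.7727.
Step k = 2:
  phi_22 = [rho(2) - phi_11 rho(1)] / [1 - phi_11 rho(1)] = [0.7341 - (-0.7727)(-0.7727)] / [1 - (-0.7727)(-0.7727)]
         = 0.13703471 / 0.40293471 = 0.3401.
Therefore phi_{22} = 0.3401.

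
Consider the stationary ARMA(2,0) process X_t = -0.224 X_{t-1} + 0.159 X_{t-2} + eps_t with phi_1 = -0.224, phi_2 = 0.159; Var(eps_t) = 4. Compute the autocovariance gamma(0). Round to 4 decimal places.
\gamma(0) = 4.4171

Multiply the model equation by X_{t-k} and take expectations. With theta_0 = psi_0 = 1 and psi_j the MA(infinity) weights, this gives
  gamma(k) - sum_i phi_i gamma(k-i) = c_k,
  c_k = sigma^2 * sum_{j=k..q} theta_j psi_{j-k}   (c_k = 0 for k > q),
using gamma(-m) = gamma(m).
Pure AR (q = 0): c_0 = sigma^2 = 4, c_k = 0 for k >= 1.
Equations for k = 0, 1, 2 (AR order 2, c_2 = 0):
  (E0) gamma(0) = phi_1 gamma(1) + phi_2 gamma(2) + c_0
  (E1) gamma(1) = phi_1 gamma(0) + phi_2 gamma(1) + c_1
  (E2) gamma(2) = phi_1 gamma(1) + phi_2 gamma(0)
From (E1): gamma(1) = A gamma(0) + B with
  A = phi_1 / (1 - phi_2) = -0.224 / 0.841 = -0.26635,   B = c_1 / (1 - phi_2) = 0 / 0.841 = 0.
Insert (E2) into (E0): gamma(0) (1 - phi_2^2) = phi_1 (1 + phi_2) gamma(1) + c_0.
  phi_1 (1 + phi_2) = (-0.224)(1.159) = -0.259616,   1 - phi_2^2 = 0.974719.
Replace gamma(1) by A gamma(0) + B and collect gamma(0):
  gamma(0) [0.974719 - (-0.259616)(-0.26635)] = c_0 = 4
  gamma(0) * 0.90557 = 4
  gamma(0) = 4 / 0.90557 = 4.417106.
Therefore gamma(0) = 4.4171 (to 4 decimal places).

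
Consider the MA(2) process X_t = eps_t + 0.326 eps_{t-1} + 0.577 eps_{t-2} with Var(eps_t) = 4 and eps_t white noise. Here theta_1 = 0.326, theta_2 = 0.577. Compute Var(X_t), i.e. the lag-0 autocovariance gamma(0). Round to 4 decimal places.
\gamma(0) = 5.7568

For an MA(q) process X_t = eps_t + sum_i theta_i eps_{t-i} with
Var(eps_t) = sigma^2, the variance is
  gamma(0) = sigma^2 * (1 + sum_i theta_i^2).
  sum_i theta_i^2 = (0.326)^2 + (0.577)^2 = 0.106276 + 0.332929 = 0.439205.
  gamma(0) = 4 * (1 + 0.439205) = 4 * 1.439205 = 5.75682, which rounds to 5.7568.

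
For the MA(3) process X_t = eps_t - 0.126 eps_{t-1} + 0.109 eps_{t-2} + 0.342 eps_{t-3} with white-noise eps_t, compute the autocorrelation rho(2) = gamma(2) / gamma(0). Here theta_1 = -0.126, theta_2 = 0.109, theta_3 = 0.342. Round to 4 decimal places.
\rho(2) = 0.0576

For an MA(q) process with theta_0 = 1, the autocovariance is
  gamma(k) = sigma^2 * sum_{i=0..q-k} theta_i * theta_{i+k},
and rho(k) = gamma(k) / gamma(0). Sigma^2 cancels.
  numerator   = (1)*(0.109) + (-0.126)*(0.342) = 0.065908.
  denominator = (1)^2 + (-0.126)^2 + (0.109)^2 + (0.342)^2 = 1.144721.
  rho(2) = 0.065908 / 1.144721 = 0.0576.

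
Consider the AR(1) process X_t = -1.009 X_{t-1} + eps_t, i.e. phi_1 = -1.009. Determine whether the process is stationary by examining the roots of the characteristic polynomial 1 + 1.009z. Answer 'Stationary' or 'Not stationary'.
\text{Not stationary}

The AR(p) characteristic polynomial is P(z) = 1 + 1.009z.
Stationarity requires all roots to lie outside the unit circle, i.e. |z| > 1 for every root.
This is linear in z: 1 + (1.009) z = 0  =>  z = -1/(1.009) = -0.99108,  |z| = 0.99108.
Moduli of all roots: 0.9911.
All moduli strictly greater than 1? No.
Verdict: Not stationary.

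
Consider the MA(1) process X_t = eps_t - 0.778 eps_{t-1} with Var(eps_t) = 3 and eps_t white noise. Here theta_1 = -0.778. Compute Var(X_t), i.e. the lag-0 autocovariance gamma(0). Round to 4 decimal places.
\gamma(0) = 4.8159

For an MA(q) process X_t = eps_t + sum_i theta_i eps_{t-i} with
Var(eps_t) = sigma^2, the variance is
  gamma(0) = sigma^2 * (1 + sum_i theta_i^2).
  sum_i theta_i^2 = (-0.778)^2 = 0.605284.
  gamma(0) = 3 * (1 + 0.605284) = 3 * 1.605284 = 4.815852, which rounds to 4.8159.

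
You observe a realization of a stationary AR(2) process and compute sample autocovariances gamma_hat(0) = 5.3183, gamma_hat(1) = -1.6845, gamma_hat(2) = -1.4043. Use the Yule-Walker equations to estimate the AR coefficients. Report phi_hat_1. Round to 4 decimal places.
\hat\phi_{1} = -0.4450

The Yule-Walker equations for an AR(p) process read, in matrix form,
  Gamma_p phi = r_p,   with   (Gamma_p)_{ij} = gamma(|i - j|),
                       (r_p)_i = gamma(i),   i,j = 1..p.
Substitute the sample gammas (Toeplitz matrix and right-hand side of size 2):
  Gamma_p = [[5.3183, -1.6845], [-1.6845, 5.3183]]
  r_p     = [-1.6845, -1.4043]
Written out:
  5.3183 phi_1 - 1.6845 phi_2 = -1.6845
  -1.6845 phi_1 + 5.3183 phi_2 = -1.4043
Solve by Cramer's rule:
  det = gamma(0)^2 - gamma(1)^2 = (5.3183)^2 - (-1.6845)^2 = 28.28431489 - 2.83754025 = 25.44677464
  phi_hat_1 = [gamma(1) gamma(0) - gamma(1) gamma(2)] / det = [(-1.6845)(5.3183) - (-1.6845)(-1.4043)] / 25.44677464 = -11.3242197 / 25.44677464 = -0.445
  phi_hat_2 = [gamma(0) gamma(2) - gamma(1)^2] / det = [(5.3183)(-1.4043) - (-1.6845)^2] / 25.44677464 = -10.30602894 / 25.44677464 = -0.405
So phi_hat = [-0.4450, -0.4050].
Therefore phi_hat_1 = -0.4450.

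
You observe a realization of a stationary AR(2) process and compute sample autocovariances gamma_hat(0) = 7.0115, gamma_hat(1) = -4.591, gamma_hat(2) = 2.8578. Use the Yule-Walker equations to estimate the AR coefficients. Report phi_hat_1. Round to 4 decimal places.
\hat\phi_{1} = -0.6790

The Yule-Walker equations for an AR(p) process read, in matrix form,
  Gamma_p phi = r_p,   with   (Gamma_p)_{ij} = gamma(|i - j|),
                       (r_p)_i = gamma(i),   i,j = 1..p.
Substitute the sample gammas (Toeplitz matrix and right-hand side of size 2):
  Gamma_p = [[7.0115, -4.591], [-4.591, 7.0115]]
  r_p     = [-4.591, 2.8578]
Written out:
  7.0115 phi_1 - 4.591 phi_2 = -4.591
  -4.591 phi_1 + 7.0115 phi_2 = 2.8578
Solve by Cramer's rule:
  det = gamma(0)^2 - gamma(1)^2 = (7.0115)^2 - (-4.591)^2 = 49.16113225 - 21.077281 = 28.08385125
  phi_hat_1 = [gamma(1) gamma(0) - gamma(1) gamma(2)] / det = [(-4.591)(7.0115) - (-4.591)(2.8578)] / 28.08385125 = -19.0696367 / 28.08385125 = -0.679
  phi_hat_2 = [gamma(0) gamma(2) - gamma(1)^2] / det = [(7.0115)(2.8578) - (-4.591)^2] / 28.08385125 = -1.0398163 / 28.08385125 = -0.037
So phi_hat = [-0.6790, -0.0370].
Therefore phi_hat_1 = -0.6790.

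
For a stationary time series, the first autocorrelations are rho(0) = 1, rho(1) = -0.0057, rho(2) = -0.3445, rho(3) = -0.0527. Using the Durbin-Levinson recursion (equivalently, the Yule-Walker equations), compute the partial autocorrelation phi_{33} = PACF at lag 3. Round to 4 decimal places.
\phi_{33} = -0.0650

The PACF at lag k is phi_{kk}, the last component of the solution
to the Yule-Walker system G_k phi = r_k where
  (G_k)_{ij} = rho(|i - j|), (r_k)_i = rho(i), i,j = 1..k.
Equivalently, Durbin-Levinson gives phi_{kk} iteratively:
  phi_{11} = rho(1)
  phi_{kk} = [rho(k) - sum_{j=1..k-1} phi_{k-1,j} rho(k-j)]
            / [1 - sum_{j=1..k-1} phi_{k-1,j} rho(j)],
  phi_{k,j} = phi_{k-1,j} - phi_{kk} phi_{k-1,k-j},  j = 1..k-1.
Step k = 1:
  phi_11 = rho(1) = -0.0057.
Step k = 2:
  phi_22 = [rho(2) - phi_11 rho(1)] / [1 - phi_11 rho(1)] = [-0.3445 - (-0.0057)(-0.0057)] / [1 - (-0.0057)(-0.0057)]
         = -0.34453249 / 0.99996751 = -0.344544.
  Update: phi_21 = phi_11 - phi_22 phi_11 = -0.0057 - (-0.344544)(-0.0057) = -0.007664.
Step k = 3:
  phi_33 = [rho(3) - phi_21 rho(2) - phi_22 rho(1)] / [1 - phi_21 rho(1) - phi_22 rho(2)]
    numerator   = -0.0527 - (-0.007664)(-0.3445) - (-0.344544)(-0.0057) = -0.05730411
    denominator = 1 - (-0.007664)(-0.0057) - (-0.344544)(-0.3445) = 0.88126102
  phi_33 = -0.05730411 / 0.88126102 = -0.065.
Therefore phi_{33} = -0.0650.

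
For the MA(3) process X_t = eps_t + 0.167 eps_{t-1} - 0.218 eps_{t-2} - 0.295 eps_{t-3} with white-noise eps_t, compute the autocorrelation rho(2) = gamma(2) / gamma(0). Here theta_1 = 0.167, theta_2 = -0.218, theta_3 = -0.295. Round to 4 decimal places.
\rho(2) = -0.2299

For an MA(q) process with theta_0 = 1, the autocovariance is
  gamma(k) = sigma^2 * sum_{i=0..q-k} theta_i * theta_{i+k},
and rho(k) = gamma(k) / gamma(0). Sigma^2 cancels.
  numerator   = (1)*(-0.218) + (0.167)*(-0.295) = -0.267265.
  denominator = (1)^2 + (0.167)^2 + (-0.218)^2 + (-0.295)^2 = 1.162438.
  rho(2) = -0.267265 / 1.162438 = -0.2299.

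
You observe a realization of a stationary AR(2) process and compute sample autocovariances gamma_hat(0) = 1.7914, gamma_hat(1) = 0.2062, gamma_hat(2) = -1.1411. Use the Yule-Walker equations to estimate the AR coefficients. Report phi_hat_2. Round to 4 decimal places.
\hat\phi_{2} = -0.6590

The Yule-Walker equations for an AR(p) process read, in matrix form,
  Gamma_p phi = r_p,   with   (Gamma_p)_{ij} = gamma(|i - j|),
                       (r_p)_i = gamma(i),   i,j = 1..p.
Substitute the sample gammas (Toeplitz matrix and right-hand side of size 2):
  Gamma_p = [[1.7914, 0.2062], [0.2062, 1.7914]]
  r_p     = [0.2062, -1.1411]
Written out:
  1.7914 phi_1 + 0.2062 phi_2 = 0.2062
  0.2062 phi_1 + 1.7914 phi_2 = -1.1411
Solve by Cramer's rule:
  det = gamma(0)^2 - gamma(1)^2 = (1.7914)^2 - (0.2062)^2 = 3.20911396 - 0.04251844 = 3.16659552
  phi_hat_1 = [gamma(1) gamma(0) - gamma(1) gamma(2)] / det = [(0.2062)(1.7914) - (0.2062)(-1.1411)] / 3.16659552 = 0.6046815 / 3.16659552 = 0.191
  phi_hat_2 = [gamma(0) gamma(2) - gamma(1)^2] / det = [(1.7914)(-1.1411) - (0.2062)^2] / 3.16659552 = -2.08668498 / 3.16659552 = -0.659
So phi_hat = [0.1910, -0.6590].
Therefore phi_hat_2 = -0.6590.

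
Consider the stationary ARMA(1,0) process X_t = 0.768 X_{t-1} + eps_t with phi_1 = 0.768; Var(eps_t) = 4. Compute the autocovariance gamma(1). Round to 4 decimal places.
\gamma(1) = 7.4895

Multiply the model equation by X_{t-k} and take expectations. With theta_0 = psi_0 = 1 and psi_j the MA(infinity) weights, this gives
  gamma(k) - sum_i phi_i gamma(k-i) = c_k,
  c_k = sigma^2 * sum_{j=k..q} theta_j psi_{j-k}   (c_k = 0 for k > q),
using gamma(-m) = gamma(m).
Pure AR (q = 0): c_0 = sigma^2 = 4, c_k = 0 for k >= 1.
Equations for k = 0 and k = 1 (AR order 1):
  gamma(0) = phi_1 gamma(1) + c_0
  gamma(1) = phi_1 gamma(0) + c_1
Substituting the second into the first: gamma(0) (1 - phi_1^2) = c_0 + phi_1 c_1, so
  gamma(0) = c_0 / (1 - phi_1^2) = 4 / (1 - (0.768)^2) = 4 / 0.410176 = 9.751911.
  gamma(1) = phi_1 gamma(0) = (0.768)(9.751911) = 7.489468.
Therefore gamma(1) = 7.4895 (to 4 decimal places).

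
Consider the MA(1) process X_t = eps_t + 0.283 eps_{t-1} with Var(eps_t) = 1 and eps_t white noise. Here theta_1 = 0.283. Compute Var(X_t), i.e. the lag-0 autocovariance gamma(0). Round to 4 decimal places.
\gamma(0) = 1.0801

For an MA(q) process X_t = eps_t + sum_i theta_i eps_{t-i} with
Var(eps_t) = sigma^2, the variance is
  gamma(0) = sigma^2 * (1 + sum_i theta_i^2).
  sum_i theta_i^2 = (0.283)^2 = 0.080089.
  gamma(0) = 1 * (1 + 0.080089) = 1 * 1.080089 = 1.080089, which rounds to 1.0801.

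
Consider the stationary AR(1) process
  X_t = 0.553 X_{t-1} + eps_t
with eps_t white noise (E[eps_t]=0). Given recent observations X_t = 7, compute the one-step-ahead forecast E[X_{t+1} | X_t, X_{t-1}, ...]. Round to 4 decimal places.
E[X_{t+1} \mid \mathcal F_t] = 3.8710

For an AR(p) model X_t = c + sum_i phi_i X_{t-i} + eps_t, the
one-step-ahead conditional mean is
  E[X_{t+1} | X_t, ...] = c + sum_i phi_i X_{t+1-i}.
Substitute known values:
  E[X_{t+1} | ...] = (0.553) * (7)
                   = 3.8710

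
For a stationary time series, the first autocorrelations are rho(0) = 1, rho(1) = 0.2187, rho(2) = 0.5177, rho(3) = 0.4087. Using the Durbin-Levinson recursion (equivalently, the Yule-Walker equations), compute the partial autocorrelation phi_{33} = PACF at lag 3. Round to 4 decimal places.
\phi_{33} = 0.3380

The PACF at lag k is phi_{kk}, the last component of the solution
to the Yule-Walker system G_k phi = r_k where
  (G_k)_{ij} = rho(|i - j|), (r_k)_i = rho(i), i,j = 1..k.
Equivalently, Durbin-Levinson gives phi_{kk} iteratively:
  phi_{11} = rho(1)
  phi_{kk} = [rho(k) - sum_{j=1..k-1} phi_{k-1,j} rho(k-j)]
            / [1 - sum_{j=1..k-1} phi_{k-1,j} rho(j)],
  phi_{k,j} = phi_{k-1,j} - phi_{kk} phi_{k-1,k-j},  j = 1..k-1.
Step k = 1:
  phi_11 = rho(1) = 0.2187.
Step k = 2:
  phi_22 = [rho(2) - phi_11 rho(1)] / [1 - phi_11 rho(1)] = [0.5177 - (0.2187)(0.2187)] / [1 - (0.2187)(0.2187)]
         = 0.46987031 / 0.95217031 = 0.493473.
  Update: phi_21 = phi_11 - phi_22 phi_11 = 0.2187 - (0.493473)(0.2187) = 0.110777.
Step k = 3:
  phi_33 = [rho(3) - phi_21 rho(2) - phi_22 rho(1)] / [1 - phi_21 rho(1) - phi_22 rho(2)]
    numerator   = 0.4087 - (0.110777)(0.5177) - (0.493473)(0.2187) = 0.24342797
    denominator = 1 - (0.110777)(0.2187) - (0.493473)(0.5177) = 0.72030201
  phi_33 = 0.24342797 / 0.72030201 = 0.338.
Therefore phi_{33} = 0.3380.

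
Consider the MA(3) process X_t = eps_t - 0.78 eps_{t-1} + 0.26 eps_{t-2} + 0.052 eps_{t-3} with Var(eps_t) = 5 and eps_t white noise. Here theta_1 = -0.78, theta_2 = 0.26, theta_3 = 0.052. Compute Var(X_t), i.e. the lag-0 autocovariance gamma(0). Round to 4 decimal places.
\gamma(0) = 8.3935

For an MA(q) process X_t = eps_t + sum_i theta_i eps_{t-i} with
Var(eps_t) = sigma^2, the variance is
  gamma(0) = sigma^2 * (1 + sum_i theta_i^2).
  sum_i theta_i^2 = (-0.78)^2 + (0.26)^2 + (0.052)^2 = 0.6084 + 0.0676 + 0.002704 = 0.678704.
  gamma(0) = 5 * (1 + 0.678704) = 5 * 1.678704 = 8.39352, which rounds to 8.3935.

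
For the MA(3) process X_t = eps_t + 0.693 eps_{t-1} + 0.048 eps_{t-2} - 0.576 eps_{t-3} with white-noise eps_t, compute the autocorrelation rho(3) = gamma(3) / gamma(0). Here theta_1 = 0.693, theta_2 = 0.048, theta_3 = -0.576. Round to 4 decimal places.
\rho(3) = -0.3175

For an MA(q) process with theta_0 = 1, the autocovariance is
  gamma(k) = sigma^2 * sum_{i=0..q-k} theta_i * theta_{i+k},
and rho(k) = gamma(k) / gamma(0). Sigma^2 cancels.
  numerator   = (1)*(-0.576) = -0.576.
  denominator = (1)^2 + (0.693)^2 + (0.048)^2 + (-0.576)^2 = 1.814329.
  rho(3) = -0.576 / 1.814329 = -0.3175.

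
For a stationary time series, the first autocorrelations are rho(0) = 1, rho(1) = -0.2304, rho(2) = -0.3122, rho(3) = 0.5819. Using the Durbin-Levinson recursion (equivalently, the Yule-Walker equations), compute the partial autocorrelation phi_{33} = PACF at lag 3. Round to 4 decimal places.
\phi_{33} = 0.4880

The PACF at lag k is phi_{kk}, the last component of the solution
to the Yule-Walker system G_k phi = r_k where
  (G_k)_{ij} = rho(|i - j|), (r_k)_i = rho(i), i,j = 1..k.
Equivalently, Durbin-Levinson gives phi_{kk} iteratively:
  phi_{11} = rho(1)
  phi_{kk} = [rho(k) - sum_{j=1..k-1} phi_{k-1,j} rho(k-j)]
            / [1 - sum_{j=1..k-1} phi_{k-1,j} rho(j)],
  phi_{k,j} = phi_{k-1,j} - phi_{kk} phi_{k-1,k-j},  j = 1..k-1.
Step k = 1:
  phi_11 = rho(1) = -0.2304.
Step k = 2:
  phi_22 = [rho(2) - phi_11 rho(1)] / [1 - phi_11 rho(1)] = [-0.3122 - (-0.2304)(-0.2304)] / [1 - (-0.2304)(-0.2304)]
         = -0.36528416 / 0.94691584 = -0.385762.
  Update: phi_21 = phi_11 - phi_22 phi_11 = -0.2304 - (-0.385762)(-0.2304) = -0.31928.
Step k = 3:
  phi_33 = [rho(3) - phi_21 rho(2) - phi_22 rho(1)] / [1 - phi_21 rho(1) - phi_22 rho(2)]
    numerator   = 0.5819 - (-0.31928)(-0.3122) - (-0.385762)(-0.2304) = 0.39334135
    denominator = 1 - (-0.31928)(-0.2304) - (-0.385762)(-0.3122) = 0.80600309
  phi_33 = 0.39334135 / 0.80600309 = 0.488.
Therefore phi_{33} = 0.4880.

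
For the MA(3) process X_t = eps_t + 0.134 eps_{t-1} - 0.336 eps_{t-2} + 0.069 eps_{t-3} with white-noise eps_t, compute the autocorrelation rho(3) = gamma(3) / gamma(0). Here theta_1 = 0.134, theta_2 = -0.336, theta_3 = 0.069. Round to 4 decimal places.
\rho(3) = 0.0608

For an MA(q) process with theta_0 = 1, the autocovariance is
  gamma(k) = sigma^2 * sum_{i=0..q-k} theta_i * theta_{i+k},
and rho(k) = gamma(k) / gamma(0). Sigma^2 cancels.
  numerator   = (1)*(0.069) = 0.069.
  denominator = (1)^2 + (0.134)^2 + (-0.336)^2 + (0.069)^2 = 1.135613.
  rho(3) = 0.069 / 1.135613 = 0.0608.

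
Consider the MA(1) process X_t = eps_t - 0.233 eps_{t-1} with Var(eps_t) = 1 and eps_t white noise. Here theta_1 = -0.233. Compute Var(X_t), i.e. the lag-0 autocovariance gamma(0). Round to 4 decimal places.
\gamma(0) = 1.0543

For an MA(q) process X_t = eps_t + sum_i theta_i eps_{t-i} with
Var(eps_t) = sigma^2, the variance is
  gamma(0) = sigma^2 * (1 + sum_i theta_i^2).
  sum_i theta_i^2 = (-0.233)^2 = 0.054289.
  gamma(0) = 1 * (1 + 0.054289) = 1 * 1.054289 = 1.054289, which rounds to 1.0543.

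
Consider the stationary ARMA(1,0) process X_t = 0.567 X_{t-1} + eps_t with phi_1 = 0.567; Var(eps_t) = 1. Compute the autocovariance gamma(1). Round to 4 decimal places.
\gamma(1) = 0.8357

Multiply the model equation by X_{t-k} and take expectations. With theta_0 = psi_0 = 1 and psi_j the MA(infinity) weights, this gives
  gamma(k) - sum_i phi_i gamma(k-i) = c_k,
  c_k = sigma^2 * sum_{j=k..q} theta_j psi_{j-k}   (c_k = 0 for k > q),
using gamma(-m) = gamma(m).
Pure AR (q = 0): c_0 = sigma^2 = 1, c_k = 0 for k >= 1.
Equations for k = 0 and k = 1 (AR order 1):
  gamma(0) = phi_1 gamma(1) + c_0
  gamma(1) = phi_1 gamma(0) + c_1
Substituting the second into the first: gamma(0) (1 - phi_1^2) = c_0 + phi_1 c_1, so
  gamma(0) = c_0 / (1 - phi_1^2) = 1 / (1 - (0.567)^2) = 1 / 0.678511 = 1.473815.
  gamma(1) = phi_1 gamma(0) = (0.567)(1.473815) = 0.835653.
Therefore gamma(1) = 0.8357 (to 4 decimal places).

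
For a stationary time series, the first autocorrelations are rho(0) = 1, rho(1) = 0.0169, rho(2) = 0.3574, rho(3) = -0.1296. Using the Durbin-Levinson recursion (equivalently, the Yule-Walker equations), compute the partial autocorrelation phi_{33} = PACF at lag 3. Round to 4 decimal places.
\phi_{33} = -0.1600

The PACF at lag k is phi_{kk}, the last component of the solution
to the Yule-Walker system G_k phi = r_k where
  (G_k)_{ij} = rho(|i - j|), (r_k)_i = rho(i), i,j = 1..k.
Equivalently, Durbin-Levinson gives phi_{kk} iteratively:
  phi_{11} = rho(1)
  phi_{kk} = [rho(k) - sum_{j=1..k-1} phi_{k-1,j} rho(k-j)]
            / [1 - sum_{j=1..k-1} phi_{k-1,j} rho(j)],
  phi_{k,j} = phi_{k-1,j} - phi_{kk} phi_{k-1,k-j},  j = 1..k-1.
Step k = 1:
  phi_11 = rho(1) = 0.0169.
Step k = 2:
  phi_22 = [rho(2) - phi_11 rho(1)] / [1 - phi_11 rho(1)] = [0.3574 - (0.0169)(0.0169)] / [1 - (0.0169)(0.0169)]
         = 0.35711439 / 0.99971439 = 0.357216.
  Update: phi_21 = phi_11 - phi_22 phi_11 = 0.0169 - (0.357216)(0.0169) = 0.010863.
Step k = 3:
  phi_33 = [rho(3) - phi_21 rho(2) - phi_22 rho(1)] / [1 - phi_21 rho(1) - phi_22 rho(2)]
    numerator   = -0.1296 - (0.010863)(0.3574) - (0.357216)(0.0169) = -0.13951941
    denominator = 1 - (0.010863)(0.0169) - (0.357216)(0.3574) = 0.87214727
  phi_33 = -0.13951941 / 0.87214727 = -0.16.
Therefore phi_{33} = -0.1600.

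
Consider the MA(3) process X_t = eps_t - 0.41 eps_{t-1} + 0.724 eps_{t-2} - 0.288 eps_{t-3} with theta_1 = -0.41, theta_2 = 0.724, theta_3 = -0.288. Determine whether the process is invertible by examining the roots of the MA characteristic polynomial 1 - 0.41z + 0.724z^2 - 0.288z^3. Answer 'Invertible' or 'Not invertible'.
\text{Invertible}

The MA(q) characteristic polynomial is P(z) = 1 - 0.41z + 0.724z^2 - 0.288z^3.
Invertibility requires all roots to lie outside the unit circle, i.e. |z| > 1 for every root.
Degree 3: look for a simple real root z0 first, then factor out (1 - z/z0) and solve the remaining quadratic.
Testing z0 = 2.5: P(2.5) = 1 + (-0.41)(2.5) + (0.724)(2.5)^2 + (-0.288)(2.5)^3
  = 1 + (-1.025) + (4.525) + (-4.5) = 0.  So z_0 = 2.5 is a root, |z_0| = 2.5.
Divide out the factor (1 - 0.4 z) = (1 - z/z0) (since 1/z0 = 0.4):
  P(z) = (1 - 0.4 z)(1 + (-0.01) z + (0.72) z^2)
  [check: z-coef -0.01 - (0.4) = -0.41; z^2-coef 0.72 - (0.4)(-0.01) = 0.724; z^3-coef -(0.4)(0.72) = -0.288.]
Remaining roots from the quadratic factor 1 + (-0.01) z + (0.72) z^2:
  Set 1 + (-0.01) z + (0.72) z^2 = 0, i.e. a z^2 + b z + c = 0 with a = 0.72, b = -0.01, c = 1.
  Discriminant D = b^2 - 4ac = (-0.01)^2 - 4*(0.72)*1 = 0.0001 - (2.88) = -2.8799.
  D < 0, so the roots are the complex-conjugate pair z = (-b +/- i sqrt(-D)) / (2a) = 0.0069 +/- 1.1785i.
  For a conjugate pair |z|^2 = z * conj(z) = (product of roots) = c/a = 1/(0.72) = 1.388889, so |z| = sqrt(1.388889) = 1.1785 for both roots.
Moduli of all roots: 2.5000, 1.1785, 1.1785.
All moduli strictly greater than 1? Yes.
Verdict: Invertible.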